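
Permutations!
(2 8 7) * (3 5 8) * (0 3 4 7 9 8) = (0 3 5)(2 4 7)(8 9) = [3, 1, 4, 5, 7, 0, 6, 2, 9, 8]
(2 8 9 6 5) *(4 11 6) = (2 8 9 4 11 6 5) = [0, 1, 8, 3, 11, 2, 5, 7, 9, 4, 10, 6]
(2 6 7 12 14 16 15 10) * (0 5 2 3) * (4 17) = (0 5 2 6 7 12 14 16 15 10 3)(4 17) = [5, 1, 6, 0, 17, 2, 7, 12, 8, 9, 3, 11, 14, 13, 16, 10, 15, 4]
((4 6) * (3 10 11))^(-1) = (3 11 10)(4 6) = [0, 1, 2, 11, 6, 5, 4, 7, 8, 9, 3, 10]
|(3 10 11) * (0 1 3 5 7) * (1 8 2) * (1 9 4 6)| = |(0 8 2 9 4 6 1 3 10 11 5 7)| = 12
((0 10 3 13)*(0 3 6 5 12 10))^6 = (13)(5 10)(6 12) = [0, 1, 2, 3, 4, 10, 12, 7, 8, 9, 5, 11, 6, 13]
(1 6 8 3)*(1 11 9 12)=(1 6 8 3 11 9 12)=[0, 6, 2, 11, 4, 5, 8, 7, 3, 12, 10, 9, 1]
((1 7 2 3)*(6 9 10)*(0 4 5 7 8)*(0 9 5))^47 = (0 4)(1 9 6 7 3 8 10 5 2) = [4, 9, 1, 8, 0, 2, 7, 3, 10, 6, 5]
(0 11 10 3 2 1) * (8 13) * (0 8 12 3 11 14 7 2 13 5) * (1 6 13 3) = (0 14 7 2 6 13 12 1 8 5)(10 11) = [14, 8, 6, 3, 4, 0, 13, 2, 5, 9, 11, 10, 1, 12, 7]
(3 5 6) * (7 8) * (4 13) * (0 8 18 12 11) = (0 8 7 18 12 11)(3 5 6)(4 13) = [8, 1, 2, 5, 13, 6, 3, 18, 7, 9, 10, 0, 11, 4, 14, 15, 16, 17, 12]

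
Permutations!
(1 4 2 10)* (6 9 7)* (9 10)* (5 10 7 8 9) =(1 4 2 5 10)(6 7)(8 9) =[0, 4, 5, 3, 2, 10, 7, 6, 9, 8, 1]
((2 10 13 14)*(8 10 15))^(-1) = (2 14 13 10 8 15) = [0, 1, 14, 3, 4, 5, 6, 7, 15, 9, 8, 11, 12, 10, 13, 2]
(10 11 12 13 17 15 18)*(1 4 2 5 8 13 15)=(1 4 2 5 8 13 17)(10 11 12 15 18)=[0, 4, 5, 3, 2, 8, 6, 7, 13, 9, 11, 12, 15, 17, 14, 18, 16, 1, 10]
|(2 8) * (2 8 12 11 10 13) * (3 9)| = |(2 12 11 10 13)(3 9)| = 10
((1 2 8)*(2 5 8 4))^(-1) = (1 8 5)(2 4) = [0, 8, 4, 3, 2, 1, 6, 7, 5]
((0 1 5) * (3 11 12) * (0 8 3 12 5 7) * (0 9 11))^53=(12)(0 5 7 3 11 1 8 9)=[5, 8, 2, 11, 4, 7, 6, 3, 9, 0, 10, 1, 12]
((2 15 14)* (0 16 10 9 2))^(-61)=(0 10 2 14 16 9 15)=[10, 1, 14, 3, 4, 5, 6, 7, 8, 15, 2, 11, 12, 13, 16, 0, 9]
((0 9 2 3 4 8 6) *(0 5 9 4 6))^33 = (2 5 3 9 6) = [0, 1, 5, 9, 4, 3, 2, 7, 8, 6]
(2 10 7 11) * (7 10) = [0, 1, 7, 3, 4, 5, 6, 11, 8, 9, 10, 2] = (2 7 11)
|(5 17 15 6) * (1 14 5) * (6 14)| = 4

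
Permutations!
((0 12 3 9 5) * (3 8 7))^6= (0 5 9 3 7 8 12)= [5, 1, 2, 7, 4, 9, 6, 8, 12, 3, 10, 11, 0]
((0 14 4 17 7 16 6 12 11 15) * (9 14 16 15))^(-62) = (0 11 17 16 9 7 6 14 15 12 4) = [11, 1, 2, 3, 0, 5, 14, 6, 8, 7, 10, 17, 4, 13, 15, 12, 9, 16]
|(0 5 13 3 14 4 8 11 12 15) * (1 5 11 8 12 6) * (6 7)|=|(0 11 7 6 1 5 13 3 14 4 12 15)|=12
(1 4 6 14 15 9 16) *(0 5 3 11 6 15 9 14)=(0 5 3 11 6)(1 4 15 14 9 16)=[5, 4, 2, 11, 15, 3, 0, 7, 8, 16, 10, 6, 12, 13, 9, 14, 1]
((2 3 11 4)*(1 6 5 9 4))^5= [0, 2, 5, 9, 6, 11, 3, 7, 8, 1, 10, 4]= (1 2 5 11 4 6 3 9)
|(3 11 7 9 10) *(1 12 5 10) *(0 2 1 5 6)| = |(0 2 1 12 6)(3 11 7 9 5 10)| = 30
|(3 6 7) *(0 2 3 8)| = 6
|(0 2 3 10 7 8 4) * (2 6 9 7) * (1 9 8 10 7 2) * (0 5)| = |(0 6 8 4 5)(1 9 2 3 7 10)| = 30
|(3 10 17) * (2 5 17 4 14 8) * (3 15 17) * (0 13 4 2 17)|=28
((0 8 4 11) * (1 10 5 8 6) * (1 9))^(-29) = [4, 6, 2, 3, 5, 1, 11, 7, 10, 0, 9, 8] = (0 4 5 1 6 11 8 10 9)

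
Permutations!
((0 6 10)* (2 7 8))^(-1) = [10, 1, 8, 3, 4, 5, 0, 2, 7, 9, 6] = (0 10 6)(2 8 7)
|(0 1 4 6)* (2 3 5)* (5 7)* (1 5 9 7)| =|(0 5 2 3 1 4 6)(7 9)| =14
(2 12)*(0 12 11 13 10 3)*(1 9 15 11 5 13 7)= (0 12 2 5 13 10 3)(1 9 15 11 7)= [12, 9, 5, 0, 4, 13, 6, 1, 8, 15, 3, 7, 2, 10, 14, 11]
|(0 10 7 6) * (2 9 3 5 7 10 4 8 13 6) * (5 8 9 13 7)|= 9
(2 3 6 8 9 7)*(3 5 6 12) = (2 5 6 8 9 7)(3 12) = [0, 1, 5, 12, 4, 6, 8, 2, 9, 7, 10, 11, 3]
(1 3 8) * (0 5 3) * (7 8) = (0 5 3 7 8 1) = [5, 0, 2, 7, 4, 3, 6, 8, 1]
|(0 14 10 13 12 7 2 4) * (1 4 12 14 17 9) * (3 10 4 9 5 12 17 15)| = 70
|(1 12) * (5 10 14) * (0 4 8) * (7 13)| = 6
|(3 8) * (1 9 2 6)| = |(1 9 2 6)(3 8)| = 4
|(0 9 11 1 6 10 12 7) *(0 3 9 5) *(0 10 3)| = 5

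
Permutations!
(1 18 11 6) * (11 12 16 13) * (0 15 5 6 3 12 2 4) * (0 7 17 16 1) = (0 15 5 6)(1 18 2 4 7 17 16 13 11 3 12) = [15, 18, 4, 12, 7, 6, 0, 17, 8, 9, 10, 3, 1, 11, 14, 5, 13, 16, 2]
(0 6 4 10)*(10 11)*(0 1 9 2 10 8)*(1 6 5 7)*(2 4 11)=(0 5 7 1 9 4 2 10 6 11 8)=[5, 9, 10, 3, 2, 7, 11, 1, 0, 4, 6, 8]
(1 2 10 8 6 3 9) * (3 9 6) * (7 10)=(1 2 7 10 8 3 6 9)=[0, 2, 7, 6, 4, 5, 9, 10, 3, 1, 8]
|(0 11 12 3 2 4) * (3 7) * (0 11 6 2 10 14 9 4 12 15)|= 12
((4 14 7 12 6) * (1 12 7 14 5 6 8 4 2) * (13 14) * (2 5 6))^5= (1 5 4 12 2 6 8)(13 14)= [0, 5, 6, 3, 12, 4, 8, 7, 1, 9, 10, 11, 2, 14, 13]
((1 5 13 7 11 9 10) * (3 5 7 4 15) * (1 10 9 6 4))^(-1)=(1 13 5 3 15 4 6 11 7)=[0, 13, 2, 15, 6, 3, 11, 1, 8, 9, 10, 7, 12, 5, 14, 4]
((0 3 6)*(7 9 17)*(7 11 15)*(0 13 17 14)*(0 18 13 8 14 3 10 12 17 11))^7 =(0 17 12 10)(3 15 18 6 7 13 8 9 11 14) =[17, 1, 2, 15, 4, 5, 7, 13, 9, 11, 0, 14, 10, 8, 3, 18, 16, 12, 6]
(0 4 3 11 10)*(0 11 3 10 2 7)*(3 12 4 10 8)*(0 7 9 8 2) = (0 10 11)(2 9 8 3 12 4) = [10, 1, 9, 12, 2, 5, 6, 7, 3, 8, 11, 0, 4]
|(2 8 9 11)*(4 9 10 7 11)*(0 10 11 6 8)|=|(0 10 7 6 8 11 2)(4 9)|=14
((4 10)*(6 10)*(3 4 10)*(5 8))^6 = (10) = [0, 1, 2, 3, 4, 5, 6, 7, 8, 9, 10]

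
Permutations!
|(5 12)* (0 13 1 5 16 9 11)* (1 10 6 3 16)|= 24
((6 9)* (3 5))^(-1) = (3 5)(6 9) = [0, 1, 2, 5, 4, 3, 9, 7, 8, 6]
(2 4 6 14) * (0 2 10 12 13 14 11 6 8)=(0 2 4 8)(6 11)(10 12 13 14)=[2, 1, 4, 3, 8, 5, 11, 7, 0, 9, 12, 6, 13, 14, 10]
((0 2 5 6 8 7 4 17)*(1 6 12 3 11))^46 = (0 4 8 1 3 5)(2 17 7 6 11 12) = [4, 3, 17, 5, 8, 0, 11, 6, 1, 9, 10, 12, 2, 13, 14, 15, 16, 7]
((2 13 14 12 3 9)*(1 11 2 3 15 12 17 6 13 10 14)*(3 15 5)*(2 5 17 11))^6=[0, 3, 9, 13, 4, 6, 11, 7, 8, 1, 15, 17, 10, 5, 12, 2, 16, 14]=(1 3 13 5 6 11 17 14 12 10 15 2 9)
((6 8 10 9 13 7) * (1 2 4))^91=(1 2 4)(6 8 10 9 13 7)=[0, 2, 4, 3, 1, 5, 8, 6, 10, 13, 9, 11, 12, 7]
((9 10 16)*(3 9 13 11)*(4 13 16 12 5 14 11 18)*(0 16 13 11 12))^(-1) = [10, 1, 2, 11, 18, 12, 6, 7, 8, 3, 9, 4, 14, 16, 5, 15, 0, 17, 13] = (0 10 9 3 11 4 18 13 16)(5 12 14)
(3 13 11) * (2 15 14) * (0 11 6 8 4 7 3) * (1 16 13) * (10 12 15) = (0 11)(1 16 13 6 8 4 7 3)(2 10 12 15 14) = [11, 16, 10, 1, 7, 5, 8, 3, 4, 9, 12, 0, 15, 6, 2, 14, 13]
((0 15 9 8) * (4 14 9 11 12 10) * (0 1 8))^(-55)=(0 15 11 12 10 4 14 9)(1 8)=[15, 8, 2, 3, 14, 5, 6, 7, 1, 0, 4, 12, 10, 13, 9, 11]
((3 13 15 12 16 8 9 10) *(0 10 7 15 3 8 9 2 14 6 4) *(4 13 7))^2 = (0 8 14 13 7 12 9)(2 6 3 15 16 4 10) = [8, 1, 6, 15, 10, 5, 3, 12, 14, 0, 2, 11, 9, 7, 13, 16, 4]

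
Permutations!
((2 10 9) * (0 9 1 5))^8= (0 2 1)(5 9 10)= [2, 0, 1, 3, 4, 9, 6, 7, 8, 10, 5]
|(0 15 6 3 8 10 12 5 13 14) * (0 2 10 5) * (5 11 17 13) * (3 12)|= 8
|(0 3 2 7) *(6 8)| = 4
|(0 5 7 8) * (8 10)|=|(0 5 7 10 8)|=5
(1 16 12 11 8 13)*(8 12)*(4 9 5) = (1 16 8 13)(4 9 5)(11 12) = [0, 16, 2, 3, 9, 4, 6, 7, 13, 5, 10, 12, 11, 1, 14, 15, 8]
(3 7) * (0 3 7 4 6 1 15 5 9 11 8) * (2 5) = (0 3 4 6 1 15 2 5 9 11 8) = [3, 15, 5, 4, 6, 9, 1, 7, 0, 11, 10, 8, 12, 13, 14, 2]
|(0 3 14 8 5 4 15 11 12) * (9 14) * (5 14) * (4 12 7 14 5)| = 11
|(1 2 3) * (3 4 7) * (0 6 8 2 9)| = |(0 6 8 2 4 7 3 1 9)| = 9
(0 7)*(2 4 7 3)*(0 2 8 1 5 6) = [3, 5, 4, 8, 7, 6, 0, 2, 1] = (0 3 8 1 5 6)(2 4 7)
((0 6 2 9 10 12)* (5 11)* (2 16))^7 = (16)(5 11) = [0, 1, 2, 3, 4, 11, 6, 7, 8, 9, 10, 5, 12, 13, 14, 15, 16]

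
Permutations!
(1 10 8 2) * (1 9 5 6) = (1 10 8 2 9 5 6) = [0, 10, 9, 3, 4, 6, 1, 7, 2, 5, 8]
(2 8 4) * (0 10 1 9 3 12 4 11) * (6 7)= [10, 9, 8, 12, 2, 5, 7, 6, 11, 3, 1, 0, 4]= (0 10 1 9 3 12 4 2 8 11)(6 7)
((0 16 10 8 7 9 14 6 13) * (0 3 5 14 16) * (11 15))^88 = (3 6 5 13 14)(7 10 9 8 16) = [0, 1, 2, 6, 4, 13, 5, 10, 16, 8, 9, 11, 12, 14, 3, 15, 7]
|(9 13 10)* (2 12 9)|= |(2 12 9 13 10)|= 5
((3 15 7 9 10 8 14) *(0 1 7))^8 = (0 15 3 14 8 10 9 7 1) = [15, 0, 2, 14, 4, 5, 6, 1, 10, 7, 9, 11, 12, 13, 8, 3]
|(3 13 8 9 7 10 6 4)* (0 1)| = 8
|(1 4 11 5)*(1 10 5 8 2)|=10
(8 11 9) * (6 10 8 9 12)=[0, 1, 2, 3, 4, 5, 10, 7, 11, 9, 8, 12, 6]=(6 10 8 11 12)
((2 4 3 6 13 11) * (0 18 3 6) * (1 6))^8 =(0 3 18)(1 13 2)(4 6 11) =[3, 13, 1, 18, 6, 5, 11, 7, 8, 9, 10, 4, 12, 2, 14, 15, 16, 17, 0]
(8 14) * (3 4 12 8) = (3 4 12 8 14) = [0, 1, 2, 4, 12, 5, 6, 7, 14, 9, 10, 11, 8, 13, 3]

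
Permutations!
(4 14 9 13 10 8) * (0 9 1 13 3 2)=(0 9 3 2)(1 13 10 8 4 14)=[9, 13, 0, 2, 14, 5, 6, 7, 4, 3, 8, 11, 12, 10, 1]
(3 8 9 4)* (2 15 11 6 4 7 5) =(2 15 11 6 4 3 8 9 7 5) =[0, 1, 15, 8, 3, 2, 4, 5, 9, 7, 10, 6, 12, 13, 14, 11]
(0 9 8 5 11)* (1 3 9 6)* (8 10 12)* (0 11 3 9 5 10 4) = [6, 9, 2, 5, 0, 3, 1, 7, 10, 4, 12, 11, 8] = (0 6 1 9 4)(3 5)(8 10 12)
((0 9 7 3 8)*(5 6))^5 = (9)(5 6) = [0, 1, 2, 3, 4, 6, 5, 7, 8, 9]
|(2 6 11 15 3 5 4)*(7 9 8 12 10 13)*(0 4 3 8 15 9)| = 12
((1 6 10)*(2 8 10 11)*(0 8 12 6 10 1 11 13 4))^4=(0 11 13 1 12)(2 4 10 6 8)=[11, 12, 4, 3, 10, 5, 8, 7, 2, 9, 6, 13, 0, 1]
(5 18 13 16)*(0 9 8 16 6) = (0 9 8 16 5 18 13 6) = [9, 1, 2, 3, 4, 18, 0, 7, 16, 8, 10, 11, 12, 6, 14, 15, 5, 17, 13]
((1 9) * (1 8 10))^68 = (10) = [0, 1, 2, 3, 4, 5, 6, 7, 8, 9, 10]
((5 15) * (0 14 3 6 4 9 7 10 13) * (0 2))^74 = [4, 1, 6, 7, 13, 5, 10, 0, 8, 2, 14, 11, 12, 3, 9, 15] = (15)(0 4 13 3 7)(2 6 10 14 9)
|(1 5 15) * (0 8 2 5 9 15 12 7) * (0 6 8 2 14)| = 24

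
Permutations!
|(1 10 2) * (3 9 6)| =3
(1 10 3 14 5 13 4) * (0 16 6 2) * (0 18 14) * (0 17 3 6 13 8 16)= (1 10 6 2 18 14 5 8 16 13 4)(3 17)= [0, 10, 18, 17, 1, 8, 2, 7, 16, 9, 6, 11, 12, 4, 5, 15, 13, 3, 14]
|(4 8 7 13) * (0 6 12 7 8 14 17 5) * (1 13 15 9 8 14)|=|(0 6 12 7 15 9 8 14 17 5)(1 13 4)|=30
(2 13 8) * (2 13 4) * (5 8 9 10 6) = (2 4)(5 8 13 9 10 6) = [0, 1, 4, 3, 2, 8, 5, 7, 13, 10, 6, 11, 12, 9]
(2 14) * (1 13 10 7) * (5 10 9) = (1 13 9 5 10 7)(2 14) = [0, 13, 14, 3, 4, 10, 6, 1, 8, 5, 7, 11, 12, 9, 2]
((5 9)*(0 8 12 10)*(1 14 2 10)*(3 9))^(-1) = (0 10 2 14 1 12 8)(3 5 9) = [10, 12, 14, 5, 4, 9, 6, 7, 0, 3, 2, 11, 8, 13, 1]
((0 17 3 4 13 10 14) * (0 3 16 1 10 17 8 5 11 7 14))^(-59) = (0 3 10 14 1 7 16 11 17 5 13 8 4) = [3, 7, 2, 10, 0, 13, 6, 16, 4, 9, 14, 17, 12, 8, 1, 15, 11, 5]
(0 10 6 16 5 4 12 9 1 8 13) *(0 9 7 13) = (0 10 6 16 5 4 12 7 13 9 1 8) = [10, 8, 2, 3, 12, 4, 16, 13, 0, 1, 6, 11, 7, 9, 14, 15, 5]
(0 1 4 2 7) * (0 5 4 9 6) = (0 1 9 6)(2 7 5 4) = [1, 9, 7, 3, 2, 4, 0, 5, 8, 6]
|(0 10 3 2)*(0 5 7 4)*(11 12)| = 14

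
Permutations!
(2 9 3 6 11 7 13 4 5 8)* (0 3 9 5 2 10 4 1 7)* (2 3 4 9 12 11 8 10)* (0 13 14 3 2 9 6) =[4, 7, 5, 0, 2, 10, 8, 14, 9, 12, 6, 13, 11, 1, 3] =(0 4 2 5 10 6 8 9 12 11 13 1 7 14 3)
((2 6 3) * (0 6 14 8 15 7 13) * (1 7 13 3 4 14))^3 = (0 14 13 4 15 6 8)(1 2 3 7) = [14, 2, 3, 7, 15, 5, 8, 1, 0, 9, 10, 11, 12, 4, 13, 6]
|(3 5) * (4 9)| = 2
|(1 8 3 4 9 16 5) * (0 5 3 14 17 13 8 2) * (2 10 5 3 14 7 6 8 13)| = 24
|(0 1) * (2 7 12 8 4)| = 10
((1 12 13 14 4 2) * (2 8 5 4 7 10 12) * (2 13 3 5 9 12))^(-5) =(1 13 14 7 10 2)(3 5 4 8 9 12) =[0, 13, 1, 5, 8, 4, 6, 10, 9, 12, 2, 11, 3, 14, 7]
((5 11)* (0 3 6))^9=(5 11)=[0, 1, 2, 3, 4, 11, 6, 7, 8, 9, 10, 5]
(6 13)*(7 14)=(6 13)(7 14)=[0, 1, 2, 3, 4, 5, 13, 14, 8, 9, 10, 11, 12, 6, 7]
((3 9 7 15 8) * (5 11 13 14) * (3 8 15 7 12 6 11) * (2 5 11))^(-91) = (15)(2 6 12 9 3 5)(11 14 13) = [0, 1, 6, 5, 4, 2, 12, 7, 8, 3, 10, 14, 9, 11, 13, 15]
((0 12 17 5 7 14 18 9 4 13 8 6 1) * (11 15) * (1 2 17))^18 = (2 4 7 6 9 5 8 18 17 13 14) = [0, 1, 4, 3, 7, 8, 9, 6, 18, 5, 10, 11, 12, 14, 2, 15, 16, 13, 17]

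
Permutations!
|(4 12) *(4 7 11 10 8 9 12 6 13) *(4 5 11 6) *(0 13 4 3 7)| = 8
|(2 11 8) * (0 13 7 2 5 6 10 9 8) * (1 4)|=10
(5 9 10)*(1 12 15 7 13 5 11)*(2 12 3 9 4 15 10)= (1 3 9 2 12 10 11)(4 15 7 13 5)= [0, 3, 12, 9, 15, 4, 6, 13, 8, 2, 11, 1, 10, 5, 14, 7]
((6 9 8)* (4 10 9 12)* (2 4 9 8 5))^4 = (2 6)(4 12)(5 8)(9 10) = [0, 1, 6, 3, 12, 8, 2, 7, 5, 10, 9, 11, 4]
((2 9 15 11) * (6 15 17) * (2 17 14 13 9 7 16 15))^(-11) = [0, 1, 15, 3, 4, 5, 16, 11, 8, 14, 10, 2, 12, 9, 13, 6, 17, 7] = (2 15 6 16 17 7 11)(9 14 13)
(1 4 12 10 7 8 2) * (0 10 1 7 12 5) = (0 10 12 1 4 5)(2 7 8) = [10, 4, 7, 3, 5, 0, 6, 8, 2, 9, 12, 11, 1]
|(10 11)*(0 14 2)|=|(0 14 2)(10 11)|=6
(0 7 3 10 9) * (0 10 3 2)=(0 7 2)(9 10)=[7, 1, 0, 3, 4, 5, 6, 2, 8, 10, 9]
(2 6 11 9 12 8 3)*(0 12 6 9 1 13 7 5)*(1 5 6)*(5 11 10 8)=(0 12 5)(1 13 7 6 10 8 3 2 9)=[12, 13, 9, 2, 4, 0, 10, 6, 3, 1, 8, 11, 5, 7]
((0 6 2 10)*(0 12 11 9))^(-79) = (0 11 10 6 9 12 2) = [11, 1, 0, 3, 4, 5, 9, 7, 8, 12, 6, 10, 2]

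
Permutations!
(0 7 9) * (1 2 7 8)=[8, 2, 7, 3, 4, 5, 6, 9, 1, 0]=(0 8 1 2 7 9)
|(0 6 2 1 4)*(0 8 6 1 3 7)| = |(0 1 4 8 6 2 3 7)| = 8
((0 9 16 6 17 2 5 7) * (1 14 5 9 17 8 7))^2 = (0 2 16 8)(1 5 14)(6 7 17 9) = [2, 5, 16, 3, 4, 14, 7, 17, 0, 6, 10, 11, 12, 13, 1, 15, 8, 9]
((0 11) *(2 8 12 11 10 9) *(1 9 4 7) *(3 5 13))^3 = (13)(0 7 2 11 4 9 12 10 1 8) = [7, 8, 11, 3, 9, 5, 6, 2, 0, 12, 1, 4, 10, 13]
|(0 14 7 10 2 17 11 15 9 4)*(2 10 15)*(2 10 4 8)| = |(0 14 7 15 9 8 2 17 11 10 4)| = 11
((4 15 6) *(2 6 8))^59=(2 8 15 4 6)=[0, 1, 8, 3, 6, 5, 2, 7, 15, 9, 10, 11, 12, 13, 14, 4]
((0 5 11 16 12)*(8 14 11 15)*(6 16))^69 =(0 6 8)(5 16 14)(11 15 12) =[6, 1, 2, 3, 4, 16, 8, 7, 0, 9, 10, 15, 11, 13, 5, 12, 14]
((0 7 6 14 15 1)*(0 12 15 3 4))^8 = (0 6 3)(1 15 12)(4 7 14) = [6, 15, 2, 0, 7, 5, 3, 14, 8, 9, 10, 11, 1, 13, 4, 12]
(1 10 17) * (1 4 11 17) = (1 10)(4 11 17) = [0, 10, 2, 3, 11, 5, 6, 7, 8, 9, 1, 17, 12, 13, 14, 15, 16, 4]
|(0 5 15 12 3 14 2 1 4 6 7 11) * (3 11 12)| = |(0 5 15 3 14 2 1 4 6 7 12 11)| = 12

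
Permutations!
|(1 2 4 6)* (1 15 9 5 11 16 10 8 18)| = |(1 2 4 6 15 9 5 11 16 10 8 18)| = 12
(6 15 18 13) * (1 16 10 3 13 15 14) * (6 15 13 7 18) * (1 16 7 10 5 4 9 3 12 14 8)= (1 7 18 13 15 6 8)(3 10 12 14 16 5 4 9)= [0, 7, 2, 10, 9, 4, 8, 18, 1, 3, 12, 11, 14, 15, 16, 6, 5, 17, 13]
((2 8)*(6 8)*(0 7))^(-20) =(2 6 8) =[0, 1, 6, 3, 4, 5, 8, 7, 2]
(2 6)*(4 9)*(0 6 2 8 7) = (0 6 8 7)(4 9) = [6, 1, 2, 3, 9, 5, 8, 0, 7, 4]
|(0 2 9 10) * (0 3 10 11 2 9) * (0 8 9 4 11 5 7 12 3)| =|(0 4 11 2 8 9 5 7 12 3 10)| =11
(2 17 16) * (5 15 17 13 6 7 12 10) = (2 13 6 7 12 10 5 15 17 16) = [0, 1, 13, 3, 4, 15, 7, 12, 8, 9, 5, 11, 10, 6, 14, 17, 2, 16]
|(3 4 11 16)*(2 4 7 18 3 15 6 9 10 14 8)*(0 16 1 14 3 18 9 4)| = 20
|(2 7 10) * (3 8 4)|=3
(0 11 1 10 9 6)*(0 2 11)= (1 10 9 6 2 11)= [0, 10, 11, 3, 4, 5, 2, 7, 8, 6, 9, 1]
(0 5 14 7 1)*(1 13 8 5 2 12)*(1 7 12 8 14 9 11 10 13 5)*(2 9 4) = (0 9 11 10 13 14 12 7 5 4 2 8 1) = [9, 0, 8, 3, 2, 4, 6, 5, 1, 11, 13, 10, 7, 14, 12]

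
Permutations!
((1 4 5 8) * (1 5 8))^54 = (1 8)(4 5) = [0, 8, 2, 3, 5, 4, 6, 7, 1]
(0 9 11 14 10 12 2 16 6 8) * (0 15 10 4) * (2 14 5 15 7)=(0 9 11 5 15 10 12 14 4)(2 16 6 8 7)=[9, 1, 16, 3, 0, 15, 8, 2, 7, 11, 12, 5, 14, 13, 4, 10, 6]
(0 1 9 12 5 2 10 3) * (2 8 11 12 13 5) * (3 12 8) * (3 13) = (0 1 9 3)(2 10 12)(5 13)(8 11) = [1, 9, 10, 0, 4, 13, 6, 7, 11, 3, 12, 8, 2, 5]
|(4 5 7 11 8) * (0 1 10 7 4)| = 6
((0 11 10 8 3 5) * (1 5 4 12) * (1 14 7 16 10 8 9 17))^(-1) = [5, 17, 2, 8, 3, 1, 6, 14, 11, 10, 16, 0, 4, 13, 12, 15, 7, 9] = (0 5 1 17 9 10 16 7 14 12 4 3 8 11)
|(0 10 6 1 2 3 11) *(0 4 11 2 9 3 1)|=12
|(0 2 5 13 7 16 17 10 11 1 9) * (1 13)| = |(0 2 5 1 9)(7 16 17 10 11 13)| = 30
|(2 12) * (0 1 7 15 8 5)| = |(0 1 7 15 8 5)(2 12)| = 6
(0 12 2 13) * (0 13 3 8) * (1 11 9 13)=(0 12 2 3 8)(1 11 9 13)=[12, 11, 3, 8, 4, 5, 6, 7, 0, 13, 10, 9, 2, 1]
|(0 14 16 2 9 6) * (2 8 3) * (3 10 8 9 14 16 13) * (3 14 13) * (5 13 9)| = 18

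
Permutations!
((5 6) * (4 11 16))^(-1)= (4 16 11)(5 6)= [0, 1, 2, 3, 16, 6, 5, 7, 8, 9, 10, 4, 12, 13, 14, 15, 11]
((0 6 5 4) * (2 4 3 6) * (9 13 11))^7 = [2, 1, 4, 6, 0, 3, 5, 7, 8, 13, 10, 9, 12, 11] = (0 2 4)(3 6 5)(9 13 11)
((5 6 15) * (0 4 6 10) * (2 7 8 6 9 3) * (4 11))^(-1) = [10, 1, 3, 9, 11, 15, 8, 2, 7, 4, 5, 0, 12, 13, 14, 6] = (0 10 5 15 6 8 7 2 3 9 4 11)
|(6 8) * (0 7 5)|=6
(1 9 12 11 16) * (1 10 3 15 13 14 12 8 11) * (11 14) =(1 9 8 14 12)(3 15 13 11 16 10) =[0, 9, 2, 15, 4, 5, 6, 7, 14, 8, 3, 16, 1, 11, 12, 13, 10]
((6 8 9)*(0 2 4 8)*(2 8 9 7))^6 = (0 6 9 4 2 7 8) = [6, 1, 7, 3, 2, 5, 9, 8, 0, 4]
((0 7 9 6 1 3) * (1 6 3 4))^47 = (0 3 9 7)(1 4) = [3, 4, 2, 9, 1, 5, 6, 0, 8, 7]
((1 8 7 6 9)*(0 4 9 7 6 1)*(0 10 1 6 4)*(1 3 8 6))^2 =(1 7 6)(3 4 10 8 9) =[0, 7, 2, 4, 10, 5, 1, 6, 9, 3, 8]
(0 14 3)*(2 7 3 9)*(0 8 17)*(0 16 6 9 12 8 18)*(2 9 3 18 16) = (0 14 12 8 17 2 7 18)(3 16 6) = [14, 1, 7, 16, 4, 5, 3, 18, 17, 9, 10, 11, 8, 13, 12, 15, 6, 2, 0]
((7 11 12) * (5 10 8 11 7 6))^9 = (5 11)(6 8)(10 12) = [0, 1, 2, 3, 4, 11, 8, 7, 6, 9, 12, 5, 10]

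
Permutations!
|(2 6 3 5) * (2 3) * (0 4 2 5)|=6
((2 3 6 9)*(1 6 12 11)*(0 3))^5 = (0 6 12 2 1 3 9 11) = [6, 3, 1, 9, 4, 5, 12, 7, 8, 11, 10, 0, 2]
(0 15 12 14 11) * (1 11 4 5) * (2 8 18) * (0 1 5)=(0 15 12 14 4)(1 11)(2 8 18)=[15, 11, 8, 3, 0, 5, 6, 7, 18, 9, 10, 1, 14, 13, 4, 12, 16, 17, 2]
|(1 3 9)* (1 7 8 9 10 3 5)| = |(1 5)(3 10)(7 8 9)| = 6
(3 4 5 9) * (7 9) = (3 4 5 7 9) = [0, 1, 2, 4, 5, 7, 6, 9, 8, 3]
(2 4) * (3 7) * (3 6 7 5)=(2 4)(3 5)(6 7)=[0, 1, 4, 5, 2, 3, 7, 6]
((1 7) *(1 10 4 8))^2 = (1 10 8 7 4) = [0, 10, 2, 3, 1, 5, 6, 4, 7, 9, 8]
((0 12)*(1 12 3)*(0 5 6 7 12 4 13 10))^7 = (0 3 1 4 13 10)(5 12 7 6) = [3, 4, 2, 1, 13, 12, 5, 6, 8, 9, 0, 11, 7, 10]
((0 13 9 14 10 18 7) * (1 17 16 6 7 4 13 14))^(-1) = (0 7 6 16 17 1 9 13 4 18 10 14) = [7, 9, 2, 3, 18, 5, 16, 6, 8, 13, 14, 11, 12, 4, 0, 15, 17, 1, 10]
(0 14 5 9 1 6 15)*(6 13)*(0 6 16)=(0 14 5 9 1 13 16)(6 15)=[14, 13, 2, 3, 4, 9, 15, 7, 8, 1, 10, 11, 12, 16, 5, 6, 0]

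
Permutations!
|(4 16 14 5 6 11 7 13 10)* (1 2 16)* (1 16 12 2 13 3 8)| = 12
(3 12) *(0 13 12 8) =(0 13 12 3 8) =[13, 1, 2, 8, 4, 5, 6, 7, 0, 9, 10, 11, 3, 12]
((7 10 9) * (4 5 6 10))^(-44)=(4 9 6)(5 7 10)=[0, 1, 2, 3, 9, 7, 4, 10, 8, 6, 5]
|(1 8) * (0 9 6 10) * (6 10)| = |(0 9 10)(1 8)| = 6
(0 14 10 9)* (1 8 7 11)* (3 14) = (0 3 14 10 9)(1 8 7 11) = [3, 8, 2, 14, 4, 5, 6, 11, 7, 0, 9, 1, 12, 13, 10]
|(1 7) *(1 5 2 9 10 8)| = |(1 7 5 2 9 10 8)| = 7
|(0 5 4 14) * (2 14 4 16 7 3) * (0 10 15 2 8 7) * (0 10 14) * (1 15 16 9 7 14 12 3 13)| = |(0 5 9 7 13 1 15 2)(3 8 14 12)(10 16)| = 8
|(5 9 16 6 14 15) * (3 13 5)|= |(3 13 5 9 16 6 14 15)|= 8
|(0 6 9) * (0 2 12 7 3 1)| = |(0 6 9 2 12 7 3 1)| = 8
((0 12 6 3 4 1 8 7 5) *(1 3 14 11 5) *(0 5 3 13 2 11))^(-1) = (0 14 6 12)(1 7 8)(2 13 4 3 11) = [14, 7, 13, 11, 3, 5, 12, 8, 1, 9, 10, 2, 0, 4, 6]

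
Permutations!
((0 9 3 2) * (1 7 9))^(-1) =(0 2 3 9 7 1) =[2, 0, 3, 9, 4, 5, 6, 1, 8, 7]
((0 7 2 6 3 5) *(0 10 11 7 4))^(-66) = (2 10 6 11 3 7 5) = [0, 1, 10, 7, 4, 2, 11, 5, 8, 9, 6, 3]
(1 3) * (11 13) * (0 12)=(0 12)(1 3)(11 13)=[12, 3, 2, 1, 4, 5, 6, 7, 8, 9, 10, 13, 0, 11]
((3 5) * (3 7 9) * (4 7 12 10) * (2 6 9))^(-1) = (2 7 4 10 12 5 3 9 6) = [0, 1, 7, 9, 10, 3, 2, 4, 8, 6, 12, 11, 5]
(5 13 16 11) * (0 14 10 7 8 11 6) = (0 14 10 7 8 11 5 13 16 6) = [14, 1, 2, 3, 4, 13, 0, 8, 11, 9, 7, 5, 12, 16, 10, 15, 6]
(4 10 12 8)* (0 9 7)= (0 9 7)(4 10 12 8)= [9, 1, 2, 3, 10, 5, 6, 0, 4, 7, 12, 11, 8]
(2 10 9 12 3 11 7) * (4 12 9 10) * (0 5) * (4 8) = (0 5)(2 8 4 12 3 11 7) = [5, 1, 8, 11, 12, 0, 6, 2, 4, 9, 10, 7, 3]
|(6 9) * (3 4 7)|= |(3 4 7)(6 9)|= 6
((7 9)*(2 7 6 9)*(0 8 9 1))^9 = (0 1 6 9 8)(2 7) = [1, 6, 7, 3, 4, 5, 9, 2, 0, 8]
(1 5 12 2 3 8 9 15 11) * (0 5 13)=[5, 13, 3, 8, 4, 12, 6, 7, 9, 15, 10, 1, 2, 0, 14, 11]=(0 5 12 2 3 8 9 15 11 1 13)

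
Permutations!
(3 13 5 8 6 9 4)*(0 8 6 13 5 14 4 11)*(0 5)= [8, 1, 2, 0, 3, 6, 9, 7, 13, 11, 10, 5, 12, 14, 4]= (0 8 13 14 4 3)(5 6 9 11)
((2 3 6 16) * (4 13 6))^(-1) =[0, 1, 16, 2, 3, 5, 13, 7, 8, 9, 10, 11, 12, 4, 14, 15, 6] =(2 16 6 13 4 3)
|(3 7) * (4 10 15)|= |(3 7)(4 10 15)|= 6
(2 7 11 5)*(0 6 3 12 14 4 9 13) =(0 6 3 12 14 4 9 13)(2 7 11 5) =[6, 1, 7, 12, 9, 2, 3, 11, 8, 13, 10, 5, 14, 0, 4]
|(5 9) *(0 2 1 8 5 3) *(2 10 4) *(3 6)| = |(0 10 4 2 1 8 5 9 6 3)| = 10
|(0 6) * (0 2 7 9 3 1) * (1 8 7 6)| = |(0 1)(2 6)(3 8 7 9)| = 4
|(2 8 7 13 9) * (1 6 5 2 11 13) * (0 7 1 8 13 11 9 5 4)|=|(0 7 8 1 6 4)(2 13 5)|=6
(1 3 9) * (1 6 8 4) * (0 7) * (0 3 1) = (0 7 3 9 6 8 4) = [7, 1, 2, 9, 0, 5, 8, 3, 4, 6]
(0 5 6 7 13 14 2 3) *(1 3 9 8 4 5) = (0 1 3)(2 9 8 4 5 6 7 13 14) = [1, 3, 9, 0, 5, 6, 7, 13, 4, 8, 10, 11, 12, 14, 2]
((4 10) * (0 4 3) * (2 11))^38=[10, 1, 2, 4, 3, 5, 6, 7, 8, 9, 0, 11]=(11)(0 10)(3 4)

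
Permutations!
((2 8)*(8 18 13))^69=[0, 1, 18, 3, 4, 5, 6, 7, 2, 9, 10, 11, 12, 8, 14, 15, 16, 17, 13]=(2 18 13 8)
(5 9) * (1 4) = (1 4)(5 9) = [0, 4, 2, 3, 1, 9, 6, 7, 8, 5]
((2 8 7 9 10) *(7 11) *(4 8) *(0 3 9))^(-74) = (0 11 4 10 3 7 8 2 9) = [11, 1, 9, 7, 10, 5, 6, 8, 2, 0, 3, 4]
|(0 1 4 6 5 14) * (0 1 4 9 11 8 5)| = 6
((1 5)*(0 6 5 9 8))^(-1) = (0 8 9 1 5 6) = [8, 5, 2, 3, 4, 6, 0, 7, 9, 1]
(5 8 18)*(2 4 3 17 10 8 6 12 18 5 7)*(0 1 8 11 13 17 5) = (0 1 8)(2 4 3 5 6 12 18 7)(10 11 13 17) = [1, 8, 4, 5, 3, 6, 12, 2, 0, 9, 11, 13, 18, 17, 14, 15, 16, 10, 7]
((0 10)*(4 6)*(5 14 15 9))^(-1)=[10, 1, 2, 3, 6, 9, 4, 7, 8, 15, 0, 11, 12, 13, 5, 14]=(0 10)(4 6)(5 9 15 14)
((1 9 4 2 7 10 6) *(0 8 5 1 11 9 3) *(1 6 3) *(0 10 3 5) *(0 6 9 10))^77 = (11) = [0, 1, 2, 3, 4, 5, 6, 7, 8, 9, 10, 11]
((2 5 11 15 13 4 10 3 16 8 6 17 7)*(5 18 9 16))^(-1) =(2 7 17 6 8 16 9 18)(3 10 4 13 15 11 5) =[0, 1, 7, 10, 13, 3, 8, 17, 16, 18, 4, 5, 12, 15, 14, 11, 9, 6, 2]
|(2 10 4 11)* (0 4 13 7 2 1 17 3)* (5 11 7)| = 11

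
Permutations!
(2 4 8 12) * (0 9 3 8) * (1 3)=[9, 3, 4, 8, 0, 5, 6, 7, 12, 1, 10, 11, 2]=(0 9 1 3 8 12 2 4)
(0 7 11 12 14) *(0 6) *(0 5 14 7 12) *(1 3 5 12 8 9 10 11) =[8, 3, 2, 5, 4, 14, 12, 1, 9, 10, 11, 0, 7, 13, 6] =(0 8 9 10 11)(1 3 5 14 6 12 7)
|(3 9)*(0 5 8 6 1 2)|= |(0 5 8 6 1 2)(3 9)|= 6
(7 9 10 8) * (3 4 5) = (3 4 5)(7 9 10 8) = [0, 1, 2, 4, 5, 3, 6, 9, 7, 10, 8]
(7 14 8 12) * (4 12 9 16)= (4 12 7 14 8 9 16)= [0, 1, 2, 3, 12, 5, 6, 14, 9, 16, 10, 11, 7, 13, 8, 15, 4]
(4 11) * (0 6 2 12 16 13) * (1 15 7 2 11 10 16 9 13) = (0 6 11 4 10 16 1 15 7 2 12 9 13) = [6, 15, 12, 3, 10, 5, 11, 2, 8, 13, 16, 4, 9, 0, 14, 7, 1]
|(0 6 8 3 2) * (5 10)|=|(0 6 8 3 2)(5 10)|=10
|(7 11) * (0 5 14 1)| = 4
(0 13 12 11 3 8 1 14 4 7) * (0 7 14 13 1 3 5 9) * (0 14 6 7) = (0 1 13 12 11 5 9 14 4 6 7)(3 8) = [1, 13, 2, 8, 6, 9, 7, 0, 3, 14, 10, 5, 11, 12, 4]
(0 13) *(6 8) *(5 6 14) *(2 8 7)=[13, 1, 8, 3, 4, 6, 7, 2, 14, 9, 10, 11, 12, 0, 5]=(0 13)(2 8 14 5 6 7)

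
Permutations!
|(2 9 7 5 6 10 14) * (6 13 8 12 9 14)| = 6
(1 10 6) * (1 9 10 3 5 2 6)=(1 3 5 2 6 9 10)=[0, 3, 6, 5, 4, 2, 9, 7, 8, 10, 1]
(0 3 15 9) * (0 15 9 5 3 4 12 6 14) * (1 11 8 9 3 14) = [4, 11, 2, 3, 12, 14, 1, 7, 9, 15, 10, 8, 6, 13, 0, 5] = (0 4 12 6 1 11 8 9 15 5 14)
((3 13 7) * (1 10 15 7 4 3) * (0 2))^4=[0, 1, 2, 13, 3, 5, 6, 7, 8, 9, 10, 11, 12, 4, 14, 15]=(15)(3 13 4)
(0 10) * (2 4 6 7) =(0 10)(2 4 6 7) =[10, 1, 4, 3, 6, 5, 7, 2, 8, 9, 0]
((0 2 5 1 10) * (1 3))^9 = [3, 2, 1, 0, 4, 10, 6, 7, 8, 9, 5] = (0 3)(1 2)(5 10)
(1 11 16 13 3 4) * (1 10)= (1 11 16 13 3 4 10)= [0, 11, 2, 4, 10, 5, 6, 7, 8, 9, 1, 16, 12, 3, 14, 15, 13]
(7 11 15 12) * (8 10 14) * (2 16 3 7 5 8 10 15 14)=[0, 1, 16, 7, 4, 8, 6, 11, 15, 9, 2, 14, 5, 13, 10, 12, 3]=(2 16 3 7 11 14 10)(5 8 15 12)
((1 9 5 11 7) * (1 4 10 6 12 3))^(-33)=(1 6 7 9 12 4 5 3 10 11)=[0, 6, 2, 10, 5, 3, 7, 9, 8, 12, 11, 1, 4]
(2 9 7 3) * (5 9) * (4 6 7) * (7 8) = (2 5 9 4 6 8 7 3) = [0, 1, 5, 2, 6, 9, 8, 3, 7, 4]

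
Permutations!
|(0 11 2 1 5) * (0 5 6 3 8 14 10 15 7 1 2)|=8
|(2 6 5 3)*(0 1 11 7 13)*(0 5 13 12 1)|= |(1 11 7 12)(2 6 13 5 3)|= 20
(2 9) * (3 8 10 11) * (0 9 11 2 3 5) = (0 9 3 8 10 2 11 5) = [9, 1, 11, 8, 4, 0, 6, 7, 10, 3, 2, 5]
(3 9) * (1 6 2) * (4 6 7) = [0, 7, 1, 9, 6, 5, 2, 4, 8, 3] = (1 7 4 6 2)(3 9)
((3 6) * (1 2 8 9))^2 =(1 8)(2 9) =[0, 8, 9, 3, 4, 5, 6, 7, 1, 2]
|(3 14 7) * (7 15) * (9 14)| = 5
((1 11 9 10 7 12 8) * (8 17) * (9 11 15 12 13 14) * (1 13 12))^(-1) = [0, 15, 2, 3, 4, 5, 6, 10, 17, 14, 9, 11, 7, 8, 13, 1, 16, 12] = (1 15)(7 10 9 14 13 8 17 12)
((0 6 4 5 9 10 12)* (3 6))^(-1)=(0 12 10 9 5 4 6 3)=[12, 1, 2, 0, 6, 4, 3, 7, 8, 5, 9, 11, 10]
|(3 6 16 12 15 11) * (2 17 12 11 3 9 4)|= |(2 17 12 15 3 6 16 11 9 4)|= 10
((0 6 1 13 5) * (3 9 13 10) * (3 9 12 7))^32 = [9, 5, 2, 7, 4, 10, 13, 12, 8, 6, 0, 11, 3, 1] = (0 9 6 13 1 5 10)(3 7 12)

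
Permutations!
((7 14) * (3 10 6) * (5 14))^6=(14)=[0, 1, 2, 3, 4, 5, 6, 7, 8, 9, 10, 11, 12, 13, 14]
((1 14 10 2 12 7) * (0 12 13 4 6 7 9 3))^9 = (0 12 9 3)(1 14 10 2 13 4 6 7) = [12, 14, 13, 0, 6, 5, 7, 1, 8, 3, 2, 11, 9, 4, 10]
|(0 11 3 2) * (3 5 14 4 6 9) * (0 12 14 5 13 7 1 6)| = 12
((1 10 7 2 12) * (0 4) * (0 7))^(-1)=(0 10 1 12 2 7 4)=[10, 12, 7, 3, 0, 5, 6, 4, 8, 9, 1, 11, 2]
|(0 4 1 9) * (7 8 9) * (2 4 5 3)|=9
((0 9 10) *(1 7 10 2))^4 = [7, 9, 0, 3, 4, 5, 6, 2, 8, 10, 1] = (0 7 2)(1 9 10)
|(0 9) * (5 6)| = 2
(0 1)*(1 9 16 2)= [9, 0, 1, 3, 4, 5, 6, 7, 8, 16, 10, 11, 12, 13, 14, 15, 2]= (0 9 16 2 1)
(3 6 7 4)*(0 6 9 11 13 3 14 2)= [6, 1, 0, 9, 14, 5, 7, 4, 8, 11, 10, 13, 12, 3, 2]= (0 6 7 4 14 2)(3 9 11 13)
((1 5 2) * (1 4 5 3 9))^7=(1 3 9)(2 4 5)=[0, 3, 4, 9, 5, 2, 6, 7, 8, 1]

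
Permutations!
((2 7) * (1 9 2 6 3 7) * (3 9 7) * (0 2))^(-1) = [9, 2, 0, 3, 4, 5, 7, 1, 8, 6] = (0 9 6 7 1 2)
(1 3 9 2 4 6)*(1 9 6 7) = [0, 3, 4, 6, 7, 5, 9, 1, 8, 2] = (1 3 6 9 2 4 7)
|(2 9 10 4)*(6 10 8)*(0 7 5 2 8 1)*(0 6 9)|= |(0 7 5 2)(1 6 10 4 8 9)|= 12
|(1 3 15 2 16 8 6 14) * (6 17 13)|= 10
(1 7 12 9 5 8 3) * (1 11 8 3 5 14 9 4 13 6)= (1 7 12 4 13 6)(3 11 8 5)(9 14)= [0, 7, 2, 11, 13, 3, 1, 12, 5, 14, 10, 8, 4, 6, 9]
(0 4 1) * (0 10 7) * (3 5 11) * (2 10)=(0 4 1 2 10 7)(3 5 11)=[4, 2, 10, 5, 1, 11, 6, 0, 8, 9, 7, 3]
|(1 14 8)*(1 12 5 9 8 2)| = 12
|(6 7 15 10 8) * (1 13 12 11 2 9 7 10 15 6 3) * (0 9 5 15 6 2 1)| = 20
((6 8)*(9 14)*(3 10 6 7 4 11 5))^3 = [0, 1, 2, 8, 3, 6, 4, 5, 11, 14, 7, 10, 12, 13, 9] = (3 8 11 10 7 5 6 4)(9 14)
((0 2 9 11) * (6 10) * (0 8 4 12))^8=[2, 1, 9, 3, 12, 5, 6, 7, 4, 11, 10, 8, 0]=(0 2 9 11 8 4 12)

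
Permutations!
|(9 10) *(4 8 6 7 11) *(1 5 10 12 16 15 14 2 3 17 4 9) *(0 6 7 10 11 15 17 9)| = 66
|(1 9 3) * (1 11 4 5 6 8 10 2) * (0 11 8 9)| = |(0 11 4 5 6 9 3 8 10 2 1)| = 11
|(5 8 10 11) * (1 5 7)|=6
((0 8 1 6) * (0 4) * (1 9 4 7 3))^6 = (0 9)(1 7)(3 6)(4 8) = [9, 7, 2, 6, 8, 5, 3, 1, 4, 0]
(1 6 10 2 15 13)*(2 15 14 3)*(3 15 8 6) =(1 3 2 14 15 13)(6 10 8) =[0, 3, 14, 2, 4, 5, 10, 7, 6, 9, 8, 11, 12, 1, 15, 13]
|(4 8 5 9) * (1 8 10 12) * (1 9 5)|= |(1 8)(4 10 12 9)|= 4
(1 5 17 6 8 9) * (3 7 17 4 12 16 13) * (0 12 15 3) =(0 12 16 13)(1 5 4 15 3 7 17 6 8 9) =[12, 5, 2, 7, 15, 4, 8, 17, 9, 1, 10, 11, 16, 0, 14, 3, 13, 6]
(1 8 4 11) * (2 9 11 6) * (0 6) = (0 6 2 9 11 1 8 4) = [6, 8, 9, 3, 0, 5, 2, 7, 4, 11, 10, 1]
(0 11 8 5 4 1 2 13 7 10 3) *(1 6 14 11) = (0 1 2 13 7 10 3)(4 6 14 11 8 5) = [1, 2, 13, 0, 6, 4, 14, 10, 5, 9, 3, 8, 12, 7, 11]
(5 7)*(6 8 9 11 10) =(5 7)(6 8 9 11 10) =[0, 1, 2, 3, 4, 7, 8, 5, 9, 11, 6, 10]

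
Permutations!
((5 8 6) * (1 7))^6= (8)= [0, 1, 2, 3, 4, 5, 6, 7, 8]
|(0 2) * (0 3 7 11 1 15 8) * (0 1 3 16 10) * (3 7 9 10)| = 6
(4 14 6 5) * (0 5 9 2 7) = [5, 1, 7, 3, 14, 4, 9, 0, 8, 2, 10, 11, 12, 13, 6] = (0 5 4 14 6 9 2 7)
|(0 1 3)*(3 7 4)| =5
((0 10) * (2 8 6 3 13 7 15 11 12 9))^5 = [10, 1, 7, 12, 4, 5, 11, 2, 15, 13, 0, 6, 3, 9, 14, 8] = (0 10)(2 7)(3 12)(6 11)(8 15)(9 13)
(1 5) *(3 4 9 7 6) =(1 5)(3 4 9 7 6) =[0, 5, 2, 4, 9, 1, 3, 6, 8, 7]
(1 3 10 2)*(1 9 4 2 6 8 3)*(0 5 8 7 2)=(0 5 8 3 10 6 7 2 9 4)=[5, 1, 9, 10, 0, 8, 7, 2, 3, 4, 6]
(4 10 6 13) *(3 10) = (3 10 6 13 4) = [0, 1, 2, 10, 3, 5, 13, 7, 8, 9, 6, 11, 12, 4]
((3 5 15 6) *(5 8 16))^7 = (3 8 16 5 15 6) = [0, 1, 2, 8, 4, 15, 3, 7, 16, 9, 10, 11, 12, 13, 14, 6, 5]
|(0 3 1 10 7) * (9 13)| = |(0 3 1 10 7)(9 13)| = 10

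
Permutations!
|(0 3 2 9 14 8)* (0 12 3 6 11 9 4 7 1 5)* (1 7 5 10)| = 22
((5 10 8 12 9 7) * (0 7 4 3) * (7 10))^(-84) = (12) = [0, 1, 2, 3, 4, 5, 6, 7, 8, 9, 10, 11, 12]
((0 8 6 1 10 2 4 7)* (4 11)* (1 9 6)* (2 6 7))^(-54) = (11)(0 1 6 7 8 10 9) = [1, 6, 2, 3, 4, 5, 7, 8, 10, 0, 9, 11]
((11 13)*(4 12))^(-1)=(4 12)(11 13)=[0, 1, 2, 3, 12, 5, 6, 7, 8, 9, 10, 13, 4, 11]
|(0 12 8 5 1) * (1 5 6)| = 5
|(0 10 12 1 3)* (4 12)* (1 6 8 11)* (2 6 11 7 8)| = |(0 10 4 12 11 1 3)(2 6)(7 8)| = 14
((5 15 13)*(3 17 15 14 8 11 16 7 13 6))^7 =(3 6 15 17) =[0, 1, 2, 6, 4, 5, 15, 7, 8, 9, 10, 11, 12, 13, 14, 17, 16, 3]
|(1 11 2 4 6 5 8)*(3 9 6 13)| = |(1 11 2 4 13 3 9 6 5 8)| = 10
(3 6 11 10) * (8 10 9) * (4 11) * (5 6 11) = (3 11 9 8 10)(4 5 6) = [0, 1, 2, 11, 5, 6, 4, 7, 10, 8, 3, 9]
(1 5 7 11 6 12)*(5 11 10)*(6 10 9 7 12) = (1 11 10 5 12)(7 9) = [0, 11, 2, 3, 4, 12, 6, 9, 8, 7, 5, 10, 1]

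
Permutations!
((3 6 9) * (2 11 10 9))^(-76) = (2 10 3)(6 11 9) = [0, 1, 10, 2, 4, 5, 11, 7, 8, 6, 3, 9]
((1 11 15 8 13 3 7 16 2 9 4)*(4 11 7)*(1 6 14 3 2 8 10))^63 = (1 8 9 10 16 2 15 7 13 11)(3 14 6 4) = [0, 8, 15, 14, 3, 5, 4, 13, 9, 10, 16, 1, 12, 11, 6, 7, 2]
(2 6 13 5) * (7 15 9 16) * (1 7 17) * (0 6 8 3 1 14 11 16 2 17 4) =(0 6 13 5 17 14 11 16 4)(1 7 15 9 2 8 3) =[6, 7, 8, 1, 0, 17, 13, 15, 3, 2, 10, 16, 12, 5, 11, 9, 4, 14]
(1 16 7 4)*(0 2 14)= (0 2 14)(1 16 7 4)= [2, 16, 14, 3, 1, 5, 6, 4, 8, 9, 10, 11, 12, 13, 0, 15, 7]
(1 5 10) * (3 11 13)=(1 5 10)(3 11 13)=[0, 5, 2, 11, 4, 10, 6, 7, 8, 9, 1, 13, 12, 3]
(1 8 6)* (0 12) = (0 12)(1 8 6) = [12, 8, 2, 3, 4, 5, 1, 7, 6, 9, 10, 11, 0]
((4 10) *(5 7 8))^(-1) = (4 10)(5 8 7) = [0, 1, 2, 3, 10, 8, 6, 5, 7, 9, 4]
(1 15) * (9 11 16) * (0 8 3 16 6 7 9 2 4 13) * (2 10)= [8, 15, 4, 16, 13, 5, 7, 9, 3, 11, 2, 6, 12, 0, 14, 1, 10]= (0 8 3 16 10 2 4 13)(1 15)(6 7 9 11)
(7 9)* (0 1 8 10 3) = (0 1 8 10 3)(7 9) = [1, 8, 2, 0, 4, 5, 6, 9, 10, 7, 3]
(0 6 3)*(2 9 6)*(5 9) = [2, 1, 5, 0, 4, 9, 3, 7, 8, 6] = (0 2 5 9 6 3)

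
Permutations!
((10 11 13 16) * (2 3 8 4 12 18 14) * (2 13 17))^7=(2 13 8 10 12 17 14 3 16 4 11 18)=[0, 1, 13, 16, 11, 5, 6, 7, 10, 9, 12, 18, 17, 8, 3, 15, 4, 14, 2]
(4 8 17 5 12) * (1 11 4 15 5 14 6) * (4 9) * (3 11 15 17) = (1 15 5 12 17 14 6)(3 11 9 4 8) = [0, 15, 2, 11, 8, 12, 1, 7, 3, 4, 10, 9, 17, 13, 6, 5, 16, 14]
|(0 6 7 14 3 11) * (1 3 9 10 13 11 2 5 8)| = 40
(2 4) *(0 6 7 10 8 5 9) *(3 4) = (0 6 7 10 8 5 9)(2 3 4) = [6, 1, 3, 4, 2, 9, 7, 10, 5, 0, 8]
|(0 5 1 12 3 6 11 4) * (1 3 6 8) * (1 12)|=|(0 5 3 8 12 6 11 4)|=8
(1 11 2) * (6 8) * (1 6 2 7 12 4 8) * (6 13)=[0, 11, 13, 3, 8, 5, 1, 12, 2, 9, 10, 7, 4, 6]=(1 11 7 12 4 8 2 13 6)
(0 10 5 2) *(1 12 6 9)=(0 10 5 2)(1 12 6 9)=[10, 12, 0, 3, 4, 2, 9, 7, 8, 1, 5, 11, 6]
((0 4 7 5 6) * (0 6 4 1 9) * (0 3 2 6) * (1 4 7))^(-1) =[6, 4, 3, 9, 0, 7, 2, 5, 8, 1] =(0 6 2 3 9 1 4)(5 7)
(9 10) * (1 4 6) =(1 4 6)(9 10) =[0, 4, 2, 3, 6, 5, 1, 7, 8, 10, 9]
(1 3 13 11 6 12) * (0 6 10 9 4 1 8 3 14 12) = (0 6)(1 14 12 8 3 13 11 10 9 4) = [6, 14, 2, 13, 1, 5, 0, 7, 3, 4, 9, 10, 8, 11, 12]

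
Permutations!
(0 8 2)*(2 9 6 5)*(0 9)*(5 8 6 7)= (0 6 8)(2 9 7 5)= [6, 1, 9, 3, 4, 2, 8, 5, 0, 7]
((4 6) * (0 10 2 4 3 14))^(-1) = [14, 1, 10, 6, 2, 5, 4, 7, 8, 9, 0, 11, 12, 13, 3] = (0 14 3 6 4 2 10)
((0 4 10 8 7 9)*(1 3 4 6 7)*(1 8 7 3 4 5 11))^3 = (0 5 4 9 3 1 7 6 11 10) = [5, 7, 2, 1, 9, 4, 11, 6, 8, 3, 0, 10]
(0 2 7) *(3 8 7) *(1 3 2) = (0 1 3 8 7) = [1, 3, 2, 8, 4, 5, 6, 0, 7]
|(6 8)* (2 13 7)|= 6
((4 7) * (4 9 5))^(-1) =[0, 1, 2, 3, 5, 9, 6, 4, 8, 7] =(4 5 9 7)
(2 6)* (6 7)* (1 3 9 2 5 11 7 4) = (1 3 9 2 4)(5 11 7 6) = [0, 3, 4, 9, 1, 11, 5, 6, 8, 2, 10, 7]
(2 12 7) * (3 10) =(2 12 7)(3 10) =[0, 1, 12, 10, 4, 5, 6, 2, 8, 9, 3, 11, 7]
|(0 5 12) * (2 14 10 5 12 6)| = |(0 12)(2 14 10 5 6)| = 10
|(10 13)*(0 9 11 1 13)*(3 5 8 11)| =9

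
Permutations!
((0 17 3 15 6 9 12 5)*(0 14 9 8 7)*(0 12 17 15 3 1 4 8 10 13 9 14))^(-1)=(0 5 12 7 8 4 1 17 9 13 10 6 15)=[5, 17, 2, 3, 1, 12, 15, 8, 4, 13, 6, 11, 7, 10, 14, 0, 16, 9]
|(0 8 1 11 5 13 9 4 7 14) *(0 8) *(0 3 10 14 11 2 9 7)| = 36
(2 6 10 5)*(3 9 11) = (2 6 10 5)(3 9 11) = [0, 1, 6, 9, 4, 2, 10, 7, 8, 11, 5, 3]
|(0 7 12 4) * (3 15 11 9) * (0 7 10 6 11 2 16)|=9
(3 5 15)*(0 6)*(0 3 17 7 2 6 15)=(0 15 17 7 2 6 3 5)=[15, 1, 6, 5, 4, 0, 3, 2, 8, 9, 10, 11, 12, 13, 14, 17, 16, 7]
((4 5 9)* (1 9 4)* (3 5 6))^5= [0, 9, 2, 5, 6, 4, 3, 7, 8, 1]= (1 9)(3 5 4 6)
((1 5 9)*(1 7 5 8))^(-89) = [0, 8, 2, 3, 4, 9, 6, 5, 1, 7] = (1 8)(5 9 7)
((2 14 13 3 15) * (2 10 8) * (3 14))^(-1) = (2 8 10 15 3)(13 14) = [0, 1, 8, 2, 4, 5, 6, 7, 10, 9, 15, 11, 12, 14, 13, 3]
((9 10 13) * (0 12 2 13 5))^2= [2, 1, 9, 3, 4, 12, 6, 7, 8, 5, 0, 11, 13, 10]= (0 2 9 5 12 13 10)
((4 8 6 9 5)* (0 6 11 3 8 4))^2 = [9, 1, 2, 11, 4, 6, 5, 7, 3, 0, 10, 8] = (0 9)(3 11 8)(5 6)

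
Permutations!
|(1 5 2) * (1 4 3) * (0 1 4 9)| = |(0 1 5 2 9)(3 4)| = 10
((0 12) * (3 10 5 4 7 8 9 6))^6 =(12)(3 9 7 5)(4 10 6 8) =[0, 1, 2, 9, 10, 3, 8, 5, 4, 7, 6, 11, 12]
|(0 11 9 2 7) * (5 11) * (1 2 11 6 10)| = |(0 5 6 10 1 2 7)(9 11)| = 14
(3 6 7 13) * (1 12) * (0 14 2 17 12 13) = (0 14 2 17 12 1 13 3 6 7) = [14, 13, 17, 6, 4, 5, 7, 0, 8, 9, 10, 11, 1, 3, 2, 15, 16, 12]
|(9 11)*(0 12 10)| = |(0 12 10)(9 11)| = 6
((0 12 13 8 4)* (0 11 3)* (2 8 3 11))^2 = (0 13)(2 4 8)(3 12) = [13, 1, 4, 12, 8, 5, 6, 7, 2, 9, 10, 11, 3, 0]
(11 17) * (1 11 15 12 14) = (1 11 17 15 12 14) = [0, 11, 2, 3, 4, 5, 6, 7, 8, 9, 10, 17, 14, 13, 1, 12, 16, 15]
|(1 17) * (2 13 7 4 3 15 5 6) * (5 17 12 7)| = |(1 12 7 4 3 15 17)(2 13 5 6)| = 28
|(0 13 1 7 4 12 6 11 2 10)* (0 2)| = 8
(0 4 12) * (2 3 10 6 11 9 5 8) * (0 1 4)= (1 4 12)(2 3 10 6 11 9 5 8)= [0, 4, 3, 10, 12, 8, 11, 7, 2, 5, 6, 9, 1]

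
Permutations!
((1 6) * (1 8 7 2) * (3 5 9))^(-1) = (1 2 7 8 6)(3 9 5) = [0, 2, 7, 9, 4, 3, 1, 8, 6, 5]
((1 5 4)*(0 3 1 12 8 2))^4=(0 4)(1 8)(2 5)(3 12)=[4, 8, 5, 12, 0, 2, 6, 7, 1, 9, 10, 11, 3]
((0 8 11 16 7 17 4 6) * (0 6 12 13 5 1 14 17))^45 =(1 4 5 17 13 14 12) =[0, 4, 2, 3, 5, 17, 6, 7, 8, 9, 10, 11, 1, 14, 12, 15, 16, 13]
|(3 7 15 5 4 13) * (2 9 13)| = 8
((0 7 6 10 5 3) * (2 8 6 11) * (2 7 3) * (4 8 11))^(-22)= (2 7 8 10)(4 6 5 11)= [0, 1, 7, 3, 6, 11, 5, 8, 10, 9, 2, 4]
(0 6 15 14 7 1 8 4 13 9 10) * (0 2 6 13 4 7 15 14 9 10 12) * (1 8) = (0 13 10 2 6 14 15 9 12)(7 8) = [13, 1, 6, 3, 4, 5, 14, 8, 7, 12, 2, 11, 0, 10, 15, 9]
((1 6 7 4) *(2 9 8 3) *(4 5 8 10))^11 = (1 6 7 5 8 3 2 9 10 4) = [0, 6, 9, 2, 1, 8, 7, 5, 3, 10, 4]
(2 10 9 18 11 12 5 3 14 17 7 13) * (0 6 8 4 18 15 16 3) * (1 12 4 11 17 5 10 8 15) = [6, 12, 8, 14, 18, 0, 15, 13, 11, 1, 9, 4, 10, 2, 5, 16, 3, 7, 17] = (0 6 15 16 3 14 5)(1 12 10 9)(2 8 11 4 18 17 7 13)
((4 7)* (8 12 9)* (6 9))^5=(4 7)(6 9 8 12)=[0, 1, 2, 3, 7, 5, 9, 4, 12, 8, 10, 11, 6]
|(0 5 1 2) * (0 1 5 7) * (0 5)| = |(0 7 5)(1 2)| = 6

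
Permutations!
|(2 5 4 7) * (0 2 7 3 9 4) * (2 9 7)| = |(0 9 4 3 7 2 5)| = 7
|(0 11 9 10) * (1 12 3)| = |(0 11 9 10)(1 12 3)| = 12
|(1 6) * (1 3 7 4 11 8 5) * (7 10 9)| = 10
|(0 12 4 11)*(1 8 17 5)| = 4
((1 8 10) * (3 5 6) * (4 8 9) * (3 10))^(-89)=(1 10 6 5 3 8 4 9)=[0, 10, 2, 8, 9, 3, 5, 7, 4, 1, 6]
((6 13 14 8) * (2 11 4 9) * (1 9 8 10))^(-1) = (1 10 14 13 6 8 4 11 2 9) = [0, 10, 9, 3, 11, 5, 8, 7, 4, 1, 14, 2, 12, 6, 13]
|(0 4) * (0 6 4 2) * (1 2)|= 6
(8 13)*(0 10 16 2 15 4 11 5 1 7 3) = [10, 7, 15, 0, 11, 1, 6, 3, 13, 9, 16, 5, 12, 8, 14, 4, 2] = (0 10 16 2 15 4 11 5 1 7 3)(8 13)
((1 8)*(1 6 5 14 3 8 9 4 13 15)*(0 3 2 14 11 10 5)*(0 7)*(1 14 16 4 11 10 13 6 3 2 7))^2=(0 16 6 9 13 14)(1 11 15 7 2 4)=[16, 11, 4, 3, 1, 5, 9, 2, 8, 13, 10, 15, 12, 14, 0, 7, 6]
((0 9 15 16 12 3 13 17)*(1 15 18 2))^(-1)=(0 17 13 3 12 16 15 1 2 18 9)=[17, 2, 18, 12, 4, 5, 6, 7, 8, 0, 10, 11, 16, 3, 14, 1, 15, 13, 9]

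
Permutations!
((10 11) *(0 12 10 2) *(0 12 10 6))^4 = (0 12 11)(2 10 6) = [12, 1, 10, 3, 4, 5, 2, 7, 8, 9, 6, 0, 11]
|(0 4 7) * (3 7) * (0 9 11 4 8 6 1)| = 20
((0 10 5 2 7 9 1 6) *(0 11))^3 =(0 2 1)(5 9 11)(6 10 7) =[2, 0, 1, 3, 4, 9, 10, 6, 8, 11, 7, 5]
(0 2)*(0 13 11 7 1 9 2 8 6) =(0 8 6)(1 9 2 13 11 7) =[8, 9, 13, 3, 4, 5, 0, 1, 6, 2, 10, 7, 12, 11]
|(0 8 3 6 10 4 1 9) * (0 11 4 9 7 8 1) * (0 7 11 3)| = 12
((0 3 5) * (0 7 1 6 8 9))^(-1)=(0 9 8 6 1 7 5 3)=[9, 7, 2, 0, 4, 3, 1, 5, 6, 8]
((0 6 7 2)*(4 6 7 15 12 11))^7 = (0 7 2)(4 15 11 6 12) = [7, 1, 0, 3, 15, 5, 12, 2, 8, 9, 10, 6, 4, 13, 14, 11]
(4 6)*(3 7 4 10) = (3 7 4 6 10) = [0, 1, 2, 7, 6, 5, 10, 4, 8, 9, 3]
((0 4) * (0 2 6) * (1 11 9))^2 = [2, 9, 0, 3, 6, 5, 4, 7, 8, 11, 10, 1] = (0 2)(1 9 11)(4 6)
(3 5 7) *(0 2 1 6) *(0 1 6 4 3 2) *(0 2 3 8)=(0 2 6 1 4 8)(3 5 7)=[2, 4, 6, 5, 8, 7, 1, 3, 0]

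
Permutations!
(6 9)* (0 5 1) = [5, 0, 2, 3, 4, 1, 9, 7, 8, 6] = (0 5 1)(6 9)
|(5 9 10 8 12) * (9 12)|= 6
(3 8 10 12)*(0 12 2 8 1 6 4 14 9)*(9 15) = (0 12 3 1 6 4 14 15 9)(2 8 10) = [12, 6, 8, 1, 14, 5, 4, 7, 10, 0, 2, 11, 3, 13, 15, 9]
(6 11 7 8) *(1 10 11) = (1 10 11 7 8 6) = [0, 10, 2, 3, 4, 5, 1, 8, 6, 9, 11, 7]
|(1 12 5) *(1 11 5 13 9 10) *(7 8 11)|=|(1 12 13 9 10)(5 7 8 11)|=20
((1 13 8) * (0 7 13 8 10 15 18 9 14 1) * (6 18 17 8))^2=(0 13 15 8 7 10 17)(1 18 14 6 9)=[13, 18, 2, 3, 4, 5, 9, 10, 7, 1, 17, 11, 12, 15, 6, 8, 16, 0, 14]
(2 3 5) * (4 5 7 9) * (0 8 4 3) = (0 8 4 5 2)(3 7 9) = [8, 1, 0, 7, 5, 2, 6, 9, 4, 3]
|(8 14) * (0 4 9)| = 6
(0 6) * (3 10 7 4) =(0 6)(3 10 7 4) =[6, 1, 2, 10, 3, 5, 0, 4, 8, 9, 7]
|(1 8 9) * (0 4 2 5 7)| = 15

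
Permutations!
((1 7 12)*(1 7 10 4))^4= (12)(1 10 4)= [0, 10, 2, 3, 1, 5, 6, 7, 8, 9, 4, 11, 12]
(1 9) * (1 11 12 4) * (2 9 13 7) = (1 13 7 2 9 11 12 4) = [0, 13, 9, 3, 1, 5, 6, 2, 8, 11, 10, 12, 4, 7]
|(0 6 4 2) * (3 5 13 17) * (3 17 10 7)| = |(17)(0 6 4 2)(3 5 13 10 7)| = 20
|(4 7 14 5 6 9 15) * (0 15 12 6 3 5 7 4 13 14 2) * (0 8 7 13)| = 6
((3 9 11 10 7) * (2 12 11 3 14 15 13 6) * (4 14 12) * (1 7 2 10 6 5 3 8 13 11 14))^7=(1 10 15 7 2 11 12 4 6 14)(3 8 5 9 13)=[0, 10, 11, 8, 6, 9, 14, 2, 5, 13, 15, 12, 4, 3, 1, 7]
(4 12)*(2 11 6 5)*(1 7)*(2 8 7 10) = (1 10 2 11 6 5 8 7)(4 12) = [0, 10, 11, 3, 12, 8, 5, 1, 7, 9, 2, 6, 4]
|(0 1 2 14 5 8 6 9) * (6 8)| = 7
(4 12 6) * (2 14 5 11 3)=[0, 1, 14, 2, 12, 11, 4, 7, 8, 9, 10, 3, 6, 13, 5]=(2 14 5 11 3)(4 12 6)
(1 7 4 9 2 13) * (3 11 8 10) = [0, 7, 13, 11, 9, 5, 6, 4, 10, 2, 3, 8, 12, 1] = (1 7 4 9 2 13)(3 11 8 10)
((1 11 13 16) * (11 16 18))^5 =(1 16)(11 18 13) =[0, 16, 2, 3, 4, 5, 6, 7, 8, 9, 10, 18, 12, 11, 14, 15, 1, 17, 13]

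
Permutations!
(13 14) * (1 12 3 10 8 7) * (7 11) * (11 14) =(1 12 3 10 8 14 13 11 7) =[0, 12, 2, 10, 4, 5, 6, 1, 14, 9, 8, 7, 3, 11, 13]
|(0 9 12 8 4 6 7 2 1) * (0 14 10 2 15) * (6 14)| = 12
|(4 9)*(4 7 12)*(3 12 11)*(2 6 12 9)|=|(2 6 12 4)(3 9 7 11)|=4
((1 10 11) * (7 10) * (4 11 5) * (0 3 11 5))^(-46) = [11, 10, 2, 1, 4, 5, 6, 0, 8, 9, 3, 7] = (0 11 7)(1 10 3)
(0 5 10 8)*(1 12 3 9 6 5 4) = (0 4 1 12 3 9 6 5 10 8) = [4, 12, 2, 9, 1, 10, 5, 7, 0, 6, 8, 11, 3]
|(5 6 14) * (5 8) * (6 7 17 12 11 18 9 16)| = 11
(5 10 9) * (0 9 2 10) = (0 9 5)(2 10) = [9, 1, 10, 3, 4, 0, 6, 7, 8, 5, 2]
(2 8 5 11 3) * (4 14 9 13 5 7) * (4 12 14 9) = (2 8 7 12 14 4 9 13 5 11 3) = [0, 1, 8, 2, 9, 11, 6, 12, 7, 13, 10, 3, 14, 5, 4]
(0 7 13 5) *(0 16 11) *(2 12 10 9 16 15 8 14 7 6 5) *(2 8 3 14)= [6, 1, 12, 14, 4, 15, 5, 13, 2, 16, 9, 0, 10, 8, 7, 3, 11]= (0 6 5 15 3 14 7 13 8 2 12 10 9 16 11)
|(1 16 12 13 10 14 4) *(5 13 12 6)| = |(1 16 6 5 13 10 14 4)| = 8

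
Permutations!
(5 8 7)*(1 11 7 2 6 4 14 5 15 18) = (1 11 7 15 18)(2 6 4 14 5 8) = [0, 11, 6, 3, 14, 8, 4, 15, 2, 9, 10, 7, 12, 13, 5, 18, 16, 17, 1]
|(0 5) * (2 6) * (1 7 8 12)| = 4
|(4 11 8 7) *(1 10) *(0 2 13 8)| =|(0 2 13 8 7 4 11)(1 10)| =14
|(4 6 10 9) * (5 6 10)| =|(4 10 9)(5 6)| =6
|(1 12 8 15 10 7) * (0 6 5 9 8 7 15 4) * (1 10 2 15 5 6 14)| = 10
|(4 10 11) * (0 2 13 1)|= 12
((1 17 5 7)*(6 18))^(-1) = (1 7 5 17)(6 18) = [0, 7, 2, 3, 4, 17, 18, 5, 8, 9, 10, 11, 12, 13, 14, 15, 16, 1, 6]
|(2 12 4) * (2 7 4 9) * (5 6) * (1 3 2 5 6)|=|(1 3 2 12 9 5)(4 7)|=6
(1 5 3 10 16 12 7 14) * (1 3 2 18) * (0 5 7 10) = (0 5 2 18 1 7 14 3)(10 16 12) = [5, 7, 18, 0, 4, 2, 6, 14, 8, 9, 16, 11, 10, 13, 3, 15, 12, 17, 1]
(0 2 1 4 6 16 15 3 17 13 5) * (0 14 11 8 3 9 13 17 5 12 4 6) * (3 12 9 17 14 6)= [2, 3, 1, 5, 0, 6, 16, 7, 12, 13, 10, 8, 4, 9, 11, 17, 15, 14]= (0 2 1 3 5 6 16 15 17 14 11 8 12 4)(9 13)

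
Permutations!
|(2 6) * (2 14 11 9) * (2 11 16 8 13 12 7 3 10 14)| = |(2 6)(3 10 14 16 8 13 12 7)(9 11)| = 8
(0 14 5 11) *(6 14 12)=[12, 1, 2, 3, 4, 11, 14, 7, 8, 9, 10, 0, 6, 13, 5]=(0 12 6 14 5 11)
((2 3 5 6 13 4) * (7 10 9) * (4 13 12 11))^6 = (13)(2 4 11 12 6 5 3) = [0, 1, 4, 2, 11, 3, 5, 7, 8, 9, 10, 12, 6, 13]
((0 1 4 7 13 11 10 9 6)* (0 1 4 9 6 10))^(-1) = (0 11 13 7 4)(1 6 10 9) = [11, 6, 2, 3, 0, 5, 10, 4, 8, 1, 9, 13, 12, 7]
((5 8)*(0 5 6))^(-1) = [6, 1, 2, 3, 4, 0, 8, 7, 5] = (0 6 8 5)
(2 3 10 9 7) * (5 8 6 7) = [0, 1, 3, 10, 4, 8, 7, 2, 6, 5, 9] = (2 3 10 9 5 8 6 7)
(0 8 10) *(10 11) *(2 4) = (0 8 11 10)(2 4) = [8, 1, 4, 3, 2, 5, 6, 7, 11, 9, 0, 10]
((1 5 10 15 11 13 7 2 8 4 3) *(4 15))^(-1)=(1 3 4 10 5)(2 7 13 11 15 8)=[0, 3, 7, 4, 10, 1, 6, 13, 2, 9, 5, 15, 12, 11, 14, 8]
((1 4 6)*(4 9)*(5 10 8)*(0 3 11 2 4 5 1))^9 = (0 2)(1 8 10 5 9)(3 4)(6 11) = [2, 8, 0, 4, 3, 9, 11, 7, 10, 1, 5, 6]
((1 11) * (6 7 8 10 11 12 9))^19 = (1 6 10 12 7 11 9 8) = [0, 6, 2, 3, 4, 5, 10, 11, 1, 8, 12, 9, 7]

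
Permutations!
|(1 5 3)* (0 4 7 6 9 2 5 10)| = |(0 4 7 6 9 2 5 3 1 10)| = 10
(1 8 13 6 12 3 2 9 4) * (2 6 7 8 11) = (1 11 2 9 4)(3 6 12)(7 8 13) = [0, 11, 9, 6, 1, 5, 12, 8, 13, 4, 10, 2, 3, 7]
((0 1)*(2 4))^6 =(4) =[0, 1, 2, 3, 4]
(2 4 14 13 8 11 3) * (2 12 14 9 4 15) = (2 15)(3 12 14 13 8 11)(4 9) = [0, 1, 15, 12, 9, 5, 6, 7, 11, 4, 10, 3, 14, 8, 13, 2]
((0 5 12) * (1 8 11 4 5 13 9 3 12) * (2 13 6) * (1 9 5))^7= (0 12 3 9 5 13 2 6)(1 4 11 8)= [12, 4, 6, 9, 11, 13, 0, 7, 1, 5, 10, 8, 3, 2]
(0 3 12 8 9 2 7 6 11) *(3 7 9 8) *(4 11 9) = (0 7 6 9 2 4 11)(3 12) = [7, 1, 4, 12, 11, 5, 9, 6, 8, 2, 10, 0, 3]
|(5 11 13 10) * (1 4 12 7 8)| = |(1 4 12 7 8)(5 11 13 10)| = 20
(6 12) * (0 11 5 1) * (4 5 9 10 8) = (0 11 9 10 8 4 5 1)(6 12) = [11, 0, 2, 3, 5, 1, 12, 7, 4, 10, 8, 9, 6]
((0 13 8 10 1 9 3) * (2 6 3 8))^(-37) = (0 6 13 3 2)(1 10 8 9) = [6, 10, 0, 2, 4, 5, 13, 7, 9, 1, 8, 11, 12, 3]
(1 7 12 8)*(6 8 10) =(1 7 12 10 6 8) =[0, 7, 2, 3, 4, 5, 8, 12, 1, 9, 6, 11, 10]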